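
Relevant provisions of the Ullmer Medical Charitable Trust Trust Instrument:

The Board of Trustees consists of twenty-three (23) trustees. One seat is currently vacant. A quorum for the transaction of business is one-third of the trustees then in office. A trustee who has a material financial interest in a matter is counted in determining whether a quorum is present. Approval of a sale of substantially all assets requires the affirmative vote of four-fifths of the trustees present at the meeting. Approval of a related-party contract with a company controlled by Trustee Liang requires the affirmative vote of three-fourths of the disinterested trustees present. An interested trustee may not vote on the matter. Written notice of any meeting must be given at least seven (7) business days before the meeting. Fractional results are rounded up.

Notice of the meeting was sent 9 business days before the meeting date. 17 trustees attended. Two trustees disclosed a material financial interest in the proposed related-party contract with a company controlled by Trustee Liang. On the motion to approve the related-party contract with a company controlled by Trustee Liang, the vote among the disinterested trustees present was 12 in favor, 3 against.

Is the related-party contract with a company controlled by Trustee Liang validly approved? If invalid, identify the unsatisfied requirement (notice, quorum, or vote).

Notice: 9 business days given; 7 required (9 ≥ 7). Satisfied.
Quorum: 17 present (interested trustees count toward quorum); quorum is 8. Satisfied.
Vote: the related-party contract with a company controlled by Trustee Liang requires three-fourths of the disinterested trustees present (17 − 2 = 15). 3/4 of 15 = 11.25, rounded up to 12, so 12 affirmative votes are needed; 12 voted in favor. Satisfied.

Valid — all requirements satisfied.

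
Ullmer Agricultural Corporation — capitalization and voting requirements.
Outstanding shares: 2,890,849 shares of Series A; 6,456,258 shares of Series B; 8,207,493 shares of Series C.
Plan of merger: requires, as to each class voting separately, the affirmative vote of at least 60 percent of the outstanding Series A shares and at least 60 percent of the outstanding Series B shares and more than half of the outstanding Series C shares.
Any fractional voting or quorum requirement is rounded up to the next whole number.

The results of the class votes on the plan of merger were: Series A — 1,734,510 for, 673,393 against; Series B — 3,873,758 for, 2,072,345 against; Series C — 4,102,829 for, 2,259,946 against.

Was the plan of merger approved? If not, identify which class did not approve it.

Not approved — the Series C shares did not give the required vote.

Series A: 3/5 of 2890849 = 1734509.40, rounded up to 1734510; 1,734,510 required, 1,734,510 in favor — approved.
Series B: 3/5 of 6456258 = 3873754.80, rounded up to 3873755; 3,873,755 required, 3,873,758 in favor — approved.
Series C: a majority of 8207493 is 4103747; 4,103,747 required, 4,102,829 in favor — not approved.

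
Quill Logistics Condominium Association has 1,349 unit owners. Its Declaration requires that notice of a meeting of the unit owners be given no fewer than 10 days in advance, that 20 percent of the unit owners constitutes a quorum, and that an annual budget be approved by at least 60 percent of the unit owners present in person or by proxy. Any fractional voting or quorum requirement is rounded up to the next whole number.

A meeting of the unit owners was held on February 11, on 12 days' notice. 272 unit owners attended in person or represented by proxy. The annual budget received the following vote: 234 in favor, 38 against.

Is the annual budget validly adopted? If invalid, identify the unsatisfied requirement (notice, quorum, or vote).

Notice: 12 days given; 10 required. Satisfied.
Quorum: 20% of 1,349 = 269.80, rounded up to 270; 272 present. Satisfied.
Vote: requires three-fifths of those present (272); 3/5 of 272 = 163.20, rounded up to 164, so 164 needed; 234 in favor. Satisfied.

Valid — all requirements satisfied.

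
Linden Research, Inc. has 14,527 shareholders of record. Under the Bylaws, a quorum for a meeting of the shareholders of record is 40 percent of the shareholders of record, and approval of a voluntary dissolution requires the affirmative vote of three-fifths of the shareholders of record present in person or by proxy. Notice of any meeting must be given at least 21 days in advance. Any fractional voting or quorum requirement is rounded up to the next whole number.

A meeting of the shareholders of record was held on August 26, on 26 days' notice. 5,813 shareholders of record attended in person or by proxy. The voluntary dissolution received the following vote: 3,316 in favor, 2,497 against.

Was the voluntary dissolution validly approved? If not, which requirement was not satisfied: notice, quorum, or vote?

Invalid — vote requirement not satisfied.

Notice: 26 days given; 21 required. Satisfied.
Quorum: 40% of 14,527 = 5,810.80, rounded up to 5,811; 5,813 present. Satisfied.
Vote: requires three-fifths of those present (5,813); 3/5 of 5813 = 3487.80, rounded up to 3488, so 3,488 needed; 3,316 in favor. Not satisfied.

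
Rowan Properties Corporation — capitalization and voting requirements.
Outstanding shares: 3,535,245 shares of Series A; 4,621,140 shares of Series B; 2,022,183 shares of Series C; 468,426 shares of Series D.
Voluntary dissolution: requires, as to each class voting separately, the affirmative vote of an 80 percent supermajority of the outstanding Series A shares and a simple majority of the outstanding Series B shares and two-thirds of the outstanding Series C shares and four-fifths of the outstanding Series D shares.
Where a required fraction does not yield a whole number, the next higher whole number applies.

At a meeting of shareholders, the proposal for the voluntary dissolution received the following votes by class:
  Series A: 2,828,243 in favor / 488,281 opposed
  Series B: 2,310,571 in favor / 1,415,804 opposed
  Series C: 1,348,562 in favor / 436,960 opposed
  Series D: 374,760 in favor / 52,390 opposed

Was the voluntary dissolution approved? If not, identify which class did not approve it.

Series A: 4/5 of 3535245 = 2828196; 2,828,196 required, 2,828,243 in favor — approved.
Series B: a majority of 4621140 is 2310571; 2,310,571 required, 2,310,571 in favor — approved.
Series C: 2/3 of 2022183 = 1348122; 1,348,122 required, 1,348,562 in favor — approved.
Series D: 4/5 of 468426 = 374740.80, rounded up to 374741; 374,741 required, 374,760 in favor — approved.

Approved — every class gave the required vote.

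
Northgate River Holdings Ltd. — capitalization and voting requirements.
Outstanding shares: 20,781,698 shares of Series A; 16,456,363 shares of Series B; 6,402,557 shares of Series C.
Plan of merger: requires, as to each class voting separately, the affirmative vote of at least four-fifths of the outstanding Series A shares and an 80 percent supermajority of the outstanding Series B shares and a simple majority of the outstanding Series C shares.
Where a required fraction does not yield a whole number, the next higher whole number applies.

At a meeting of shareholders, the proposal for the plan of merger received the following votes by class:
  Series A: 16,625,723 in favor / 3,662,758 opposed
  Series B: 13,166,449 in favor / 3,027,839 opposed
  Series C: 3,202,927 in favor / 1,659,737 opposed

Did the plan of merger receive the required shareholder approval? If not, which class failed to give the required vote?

Series A: 4/5 of 20781698 = 16625358.40, rounded up to 16625359; 16,625,359 required, 16,625,723 in favor — approved.
Series B: 4/5 of 16456363 = 13165090.40, rounded up to 13165091; 13,165,091 required, 13,166,449 in favor — approved.
Series C: a majority of 6402557 is 3201279; 3,201,279 required, 3,202,927 in favor — approved.

Approved — every class gave the required vote.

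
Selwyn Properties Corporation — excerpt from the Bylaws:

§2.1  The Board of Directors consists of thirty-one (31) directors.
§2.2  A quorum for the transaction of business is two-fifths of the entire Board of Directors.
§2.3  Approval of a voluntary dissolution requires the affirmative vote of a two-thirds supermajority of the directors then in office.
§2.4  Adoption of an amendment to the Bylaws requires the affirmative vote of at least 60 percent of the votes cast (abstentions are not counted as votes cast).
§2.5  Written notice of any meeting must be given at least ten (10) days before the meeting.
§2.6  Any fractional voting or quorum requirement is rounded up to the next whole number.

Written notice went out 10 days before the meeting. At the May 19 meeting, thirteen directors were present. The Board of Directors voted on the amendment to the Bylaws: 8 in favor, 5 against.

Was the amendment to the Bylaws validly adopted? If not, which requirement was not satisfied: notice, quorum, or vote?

Notice: 10 days given; 10 required (10 ≥ 10). Satisfied.
Quorum: 13 present; quorum is 13. Satisfied.
Vote: the amendment to the Bylaws requires three-fifths of the votes cast (13). 3/5 of 13 = 7.80, rounded up to 8, so 8 affirmative votes are needed; 8 voted in favor. Satisfied.

Valid — all requirements satisfied.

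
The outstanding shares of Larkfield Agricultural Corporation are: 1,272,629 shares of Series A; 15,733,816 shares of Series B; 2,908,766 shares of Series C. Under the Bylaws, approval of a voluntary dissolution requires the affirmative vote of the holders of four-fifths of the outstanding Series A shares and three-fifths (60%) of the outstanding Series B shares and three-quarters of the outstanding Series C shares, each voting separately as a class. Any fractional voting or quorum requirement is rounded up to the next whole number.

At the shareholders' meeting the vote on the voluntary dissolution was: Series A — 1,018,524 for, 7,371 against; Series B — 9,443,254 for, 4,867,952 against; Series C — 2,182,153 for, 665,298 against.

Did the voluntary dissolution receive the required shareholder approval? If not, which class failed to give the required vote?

Series A: 4/5 of 1272629 = 1018103.20, rounded up to 1018104; 1,018,104 required, 1,018,524 in favor — approved.
Series B: 3/5 of 15733816 = 9440289.60, rounded up to 9440290; 9,440,290 required, 9,443,254 in favor — approved.
Series C: 3/4 of 2908766 = 2181574.50, rounded up to 2181575; 2,181,575 required, 2,182,153 in favor — approved.

Approved — every class gave the required vote.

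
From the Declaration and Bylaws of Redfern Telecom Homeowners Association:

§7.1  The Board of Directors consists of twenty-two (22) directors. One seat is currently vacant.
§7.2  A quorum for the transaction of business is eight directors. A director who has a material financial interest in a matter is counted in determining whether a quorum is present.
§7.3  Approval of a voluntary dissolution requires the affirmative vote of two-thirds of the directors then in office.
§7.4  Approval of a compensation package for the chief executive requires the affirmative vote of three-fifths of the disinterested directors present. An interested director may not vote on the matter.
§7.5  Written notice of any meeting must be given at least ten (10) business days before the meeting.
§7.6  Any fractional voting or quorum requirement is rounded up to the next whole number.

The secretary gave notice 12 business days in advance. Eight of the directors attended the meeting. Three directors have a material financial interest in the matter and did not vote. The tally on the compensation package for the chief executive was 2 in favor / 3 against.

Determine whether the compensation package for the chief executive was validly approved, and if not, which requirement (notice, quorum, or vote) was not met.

Invalid — vote requirement not satisfied.

Notice: 12 business days given; 10 required (12 ≥ 10). Satisfied.
Quorum: 8 present (interested directors count toward quorum); quorum is 8. Satisfied.
Vote: the compensation package for the chief executive requires three-fifths of the disinterested directors present (8 − 3 = 5). 3/5 of 5 = 3, so 3 affirmative votes are needed; 2 voted in favor. Not satisfied.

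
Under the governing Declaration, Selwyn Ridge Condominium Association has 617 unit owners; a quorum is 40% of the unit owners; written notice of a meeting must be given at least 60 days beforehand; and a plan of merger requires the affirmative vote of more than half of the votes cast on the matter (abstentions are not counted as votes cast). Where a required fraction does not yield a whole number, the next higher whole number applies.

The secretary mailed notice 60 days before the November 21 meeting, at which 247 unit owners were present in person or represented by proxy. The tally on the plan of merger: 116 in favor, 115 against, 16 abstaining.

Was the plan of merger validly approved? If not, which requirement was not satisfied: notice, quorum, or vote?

Valid — all requirements satisfied.

Notice: 60 days given; 60 required. Satisfied.
Quorum: 40% of 617 = 246.80, rounded up to 247; 247 present. Satisfied.
Vote: requires a majority of the votes cast (247 − 16 abstaining = 231); a majority of 231 is 116, so 116 needed; 116 in favor. Satisfied.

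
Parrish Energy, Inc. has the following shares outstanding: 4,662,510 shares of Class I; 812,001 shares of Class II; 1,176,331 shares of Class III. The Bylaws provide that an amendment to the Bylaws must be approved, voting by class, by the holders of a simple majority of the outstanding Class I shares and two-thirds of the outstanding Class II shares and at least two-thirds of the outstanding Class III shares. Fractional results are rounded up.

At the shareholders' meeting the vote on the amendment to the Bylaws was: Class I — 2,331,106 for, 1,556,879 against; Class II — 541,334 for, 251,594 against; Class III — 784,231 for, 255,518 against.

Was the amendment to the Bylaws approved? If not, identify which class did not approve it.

Class I: a majority of 4662510 is 2331256; 2,331,256 required, 2,331,106 in favor — not approved.
Class II: 2/3 of 812001 = 541334; 541,334 required, 541,334 in favor — approved.
Class III: 2/3 of 1176331 = 784220.67, rounded up to 784221; 784,221 required, 784,231 in favor — approved.

Not approved — the Class I shares did not give the required vote.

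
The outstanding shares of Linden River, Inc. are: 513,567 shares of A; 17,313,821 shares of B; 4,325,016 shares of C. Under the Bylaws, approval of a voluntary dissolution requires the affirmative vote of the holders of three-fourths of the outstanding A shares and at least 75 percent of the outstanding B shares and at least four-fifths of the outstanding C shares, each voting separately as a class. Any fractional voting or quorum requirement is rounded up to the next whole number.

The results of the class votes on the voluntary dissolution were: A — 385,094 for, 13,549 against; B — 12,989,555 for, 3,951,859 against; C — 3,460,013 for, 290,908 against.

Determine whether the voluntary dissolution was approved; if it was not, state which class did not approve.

A: 3/4 of 513567 = 385175.25, rounded up to 385176; 385,176 required, 385,094 in favor — not approved.
B: 3/4 of 17313821 = 12985365.75, rounded up to 12985366; 12,985,366 required, 12,989,555 in favor — approved.
C: 4/5 of 4325016 = 3460012.80, rounded up to 3460013; 3,460,013 required, 3,460,013 in favor — approved.

Not approved — the A shares did not give the required vote.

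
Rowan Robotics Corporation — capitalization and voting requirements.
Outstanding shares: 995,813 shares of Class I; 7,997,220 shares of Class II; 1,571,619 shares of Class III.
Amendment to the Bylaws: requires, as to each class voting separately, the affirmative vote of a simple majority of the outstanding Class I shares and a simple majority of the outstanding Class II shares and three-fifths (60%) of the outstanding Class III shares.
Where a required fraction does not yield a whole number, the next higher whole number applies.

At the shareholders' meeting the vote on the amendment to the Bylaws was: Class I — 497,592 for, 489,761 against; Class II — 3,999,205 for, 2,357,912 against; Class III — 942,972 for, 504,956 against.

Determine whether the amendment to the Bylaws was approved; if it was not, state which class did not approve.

Class I: a majority of 995813 is 497907; 497,907 required, 497,592 in favor — not approved.
Class II: a majority of 7997220 is 3998611; 3,998,611 required, 3,999,205 in favor — approved.
Class III: 3/5 of 1571619 = 942971.40, rounded up to 942972; 942,972 required, 942,972 in favor — approved.

Not approved — the Class I shares did not give the required vote.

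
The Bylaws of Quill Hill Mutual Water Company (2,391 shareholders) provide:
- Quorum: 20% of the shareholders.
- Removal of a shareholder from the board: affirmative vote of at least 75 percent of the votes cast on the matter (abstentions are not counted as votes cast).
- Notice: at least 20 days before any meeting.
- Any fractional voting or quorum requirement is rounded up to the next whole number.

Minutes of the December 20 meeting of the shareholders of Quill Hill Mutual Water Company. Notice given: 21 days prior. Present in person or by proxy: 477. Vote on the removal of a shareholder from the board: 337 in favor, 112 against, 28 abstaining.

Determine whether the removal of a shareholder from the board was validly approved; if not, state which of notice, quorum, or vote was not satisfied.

Invalid — quorum requirement not satisfied.

Notice: 21 days given; 20 required. Satisfied.
Quorum: 20% of 2,391 = 478.20, rounded up to 479; 477 present. Not satisfied.
Vote: requires three-fourths of the votes cast (477 − 28 abstaining = 449); 3/4 of 449 = 336.75, rounded up to 337, so 337 needed; 337 in favor. Satisfied.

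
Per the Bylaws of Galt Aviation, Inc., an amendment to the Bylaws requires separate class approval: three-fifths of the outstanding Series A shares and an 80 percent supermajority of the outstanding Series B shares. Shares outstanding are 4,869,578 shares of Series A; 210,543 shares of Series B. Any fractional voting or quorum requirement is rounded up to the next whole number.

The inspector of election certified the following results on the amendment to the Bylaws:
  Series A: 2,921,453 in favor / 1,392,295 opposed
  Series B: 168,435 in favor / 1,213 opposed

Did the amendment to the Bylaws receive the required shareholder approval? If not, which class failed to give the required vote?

Series A: 3/5 of 4869578 = 2921746.80, rounded up to 2921747; 2,921,747 required, 2,921,453 in favor — not approved.
Series B: 4/5 of 210543 = 168434.40, rounded up to 168435; 168,435 required, 168,435 in favor — approved.

Not approved — the Series A shares did not give the required vote.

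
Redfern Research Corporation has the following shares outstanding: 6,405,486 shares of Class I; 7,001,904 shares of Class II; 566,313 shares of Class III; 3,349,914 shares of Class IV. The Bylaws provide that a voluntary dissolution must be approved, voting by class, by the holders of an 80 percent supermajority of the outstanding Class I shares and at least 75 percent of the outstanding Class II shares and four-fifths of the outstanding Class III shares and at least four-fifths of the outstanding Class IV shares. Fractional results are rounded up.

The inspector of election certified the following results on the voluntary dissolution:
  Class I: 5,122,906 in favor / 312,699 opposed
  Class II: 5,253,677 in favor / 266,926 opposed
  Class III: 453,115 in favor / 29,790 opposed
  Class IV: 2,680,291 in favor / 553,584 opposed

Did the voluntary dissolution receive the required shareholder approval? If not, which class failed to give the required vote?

Not approved — the Class I shares did not give the required vote.

Class I: 4/5 of 6405486 = 5124388.80, rounded up to 5124389; 5,124,389 required, 5,122,906 in favor — not approved.
Class II: 3/4 of 7001904 = 5251428; 5,251,428 required, 5,253,677 in favor — approved.
Class III: 4/5 of 566313 = 453050.40, rounded up to 453051; 453,051 required, 453,115 in favor — approved.
Class IV: 4/5 of 3349914 = 2679931.20, rounded up to 2679932; 2,679,932 required, 2,680,291 in favor — approved.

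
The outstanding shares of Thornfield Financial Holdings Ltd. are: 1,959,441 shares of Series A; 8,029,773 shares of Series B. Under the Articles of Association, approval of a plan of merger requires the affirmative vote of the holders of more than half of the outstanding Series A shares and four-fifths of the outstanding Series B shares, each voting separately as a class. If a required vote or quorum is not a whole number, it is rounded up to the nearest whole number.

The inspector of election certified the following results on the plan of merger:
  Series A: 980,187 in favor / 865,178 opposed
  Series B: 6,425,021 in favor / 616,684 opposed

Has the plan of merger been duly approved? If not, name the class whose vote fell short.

Approved — every class gave the required vote.

Series A: a majority of 1959441 is 979721; 979,721 required, 980,187 in favor — approved.
Series B: 4/5 of 8029773 = 6423818.40, rounded up to 6423819; 6,423,819 required, 6,425,021 in favor — approved.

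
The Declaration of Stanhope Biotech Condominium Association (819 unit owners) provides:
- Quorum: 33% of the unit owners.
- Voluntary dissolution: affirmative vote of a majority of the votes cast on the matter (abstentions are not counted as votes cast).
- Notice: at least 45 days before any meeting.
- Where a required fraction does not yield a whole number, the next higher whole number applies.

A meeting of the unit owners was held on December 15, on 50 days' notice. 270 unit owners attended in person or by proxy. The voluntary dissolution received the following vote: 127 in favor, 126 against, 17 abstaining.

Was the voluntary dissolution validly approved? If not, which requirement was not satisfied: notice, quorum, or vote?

Notice: 50 days given; 45 required. Satisfied.
Quorum: 33% of 819 = 270.27, rounded up to 271; 270 present. Not satisfied.
Vote: requires a majority of the votes cast (270 − 17 abstaining = 253); a majority of 253 is 127, so 127 needed; 127 in favor. Satisfied.

Invalid — quorum requirement not satisfied.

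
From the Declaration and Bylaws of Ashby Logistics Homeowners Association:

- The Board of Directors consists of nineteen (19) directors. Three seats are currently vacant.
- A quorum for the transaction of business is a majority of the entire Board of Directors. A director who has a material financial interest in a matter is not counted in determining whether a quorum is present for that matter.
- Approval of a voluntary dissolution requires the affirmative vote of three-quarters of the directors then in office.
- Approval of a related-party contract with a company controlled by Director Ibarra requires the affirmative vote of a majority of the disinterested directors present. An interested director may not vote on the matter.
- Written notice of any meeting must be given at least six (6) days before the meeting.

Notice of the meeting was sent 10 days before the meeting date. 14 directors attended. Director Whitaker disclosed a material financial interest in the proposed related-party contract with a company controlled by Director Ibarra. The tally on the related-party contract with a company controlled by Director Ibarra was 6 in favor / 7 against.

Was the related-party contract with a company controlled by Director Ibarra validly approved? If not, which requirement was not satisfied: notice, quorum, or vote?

Notice: 10 days given; 6 required (10 ≥ 6). Satisfied.
Quorum: 14 present, but the 1 interested director does not count, leaving 13. Quorum is 10. Satisfied.
Vote: the related-party contract with a company controlled by Director Ibarra requires a majority of the disinterested directors present (14 − 1 = 13). A majority of 13 is 7, so 7 affirmative votes are needed; 6 voted in favor. Not satisfied.

Invalid — vote requirement not satisfied.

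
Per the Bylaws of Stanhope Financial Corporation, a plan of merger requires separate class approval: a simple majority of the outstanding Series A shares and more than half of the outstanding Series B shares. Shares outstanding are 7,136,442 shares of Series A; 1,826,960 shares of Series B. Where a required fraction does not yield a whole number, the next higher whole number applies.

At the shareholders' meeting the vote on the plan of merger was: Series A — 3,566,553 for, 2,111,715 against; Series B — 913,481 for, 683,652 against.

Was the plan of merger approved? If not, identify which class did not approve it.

Series A: a majority of 7136442 is 3568222; 3,568,222 required, 3,566,553 in favor — not approved.
Series B: a majority of 1826960 is 913481; 913,481 required, 913,481 in favor — approved.

Not approved — the Series A shares did not give the required vote.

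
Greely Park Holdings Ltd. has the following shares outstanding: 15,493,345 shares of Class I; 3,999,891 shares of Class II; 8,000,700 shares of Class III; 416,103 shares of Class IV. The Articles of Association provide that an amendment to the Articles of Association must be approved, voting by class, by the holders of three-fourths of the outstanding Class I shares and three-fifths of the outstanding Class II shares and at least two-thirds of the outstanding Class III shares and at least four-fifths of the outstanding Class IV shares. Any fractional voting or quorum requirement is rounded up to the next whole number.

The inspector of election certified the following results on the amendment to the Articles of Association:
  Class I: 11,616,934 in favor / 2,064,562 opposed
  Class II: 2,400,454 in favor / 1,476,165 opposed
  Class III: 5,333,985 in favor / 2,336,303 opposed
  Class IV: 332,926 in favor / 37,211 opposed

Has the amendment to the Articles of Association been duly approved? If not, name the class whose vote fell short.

Class I: 3/4 of 15493345 = 11620008.75, rounded up to 11620009; 11,620,009 required, 11,616,934 in favor — not approved.
Class II: 3/5 of 3999891 = 2399934.60, rounded up to 2399935; 2,399,935 required, 2,400,454 in favor — approved.
Class III: 2/3 of 8000700 = 5333800; 5,333,800 required, 5,333,985 in favor — approved.
Class IV: 4/5 of 416103 = 332882.40, rounded up to 332883; 332,883 required, 332,926 in favor — approved.

Not approved — the Class I shares did not give the required vote.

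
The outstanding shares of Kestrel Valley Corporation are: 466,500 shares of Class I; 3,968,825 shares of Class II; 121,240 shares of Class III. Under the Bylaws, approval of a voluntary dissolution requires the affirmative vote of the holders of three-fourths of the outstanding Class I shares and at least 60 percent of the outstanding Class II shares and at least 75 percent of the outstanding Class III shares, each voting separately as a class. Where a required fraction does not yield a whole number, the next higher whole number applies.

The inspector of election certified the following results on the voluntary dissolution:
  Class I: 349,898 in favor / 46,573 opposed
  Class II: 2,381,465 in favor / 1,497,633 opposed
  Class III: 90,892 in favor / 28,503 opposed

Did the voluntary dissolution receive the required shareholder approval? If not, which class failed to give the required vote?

Not approved — the Class III shares did not give the required vote.

Class I: 3/4 of 466500 = 349875; 349,875 required, 349,898 in favor — approved.
Class II: 3/5 of 3968825 = 2381295; 2,381,295 required, 2,381,465 in favor — approved.
Class III: 3/4 of 121240 = 90930; 90,930 required, 90,892 in favor — not approved.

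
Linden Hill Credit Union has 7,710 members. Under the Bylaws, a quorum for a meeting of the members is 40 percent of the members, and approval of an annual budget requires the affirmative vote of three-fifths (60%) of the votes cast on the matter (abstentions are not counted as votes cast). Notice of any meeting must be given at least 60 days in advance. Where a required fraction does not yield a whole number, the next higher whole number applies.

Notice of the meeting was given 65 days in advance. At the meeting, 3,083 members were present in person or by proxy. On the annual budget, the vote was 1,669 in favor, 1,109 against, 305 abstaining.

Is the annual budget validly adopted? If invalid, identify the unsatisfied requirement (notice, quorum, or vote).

Invalid — quorum requirement not satisfied.

Notice: 65 days given; 60 required. Satisfied.
Quorum: 40% of 7,710 = 3,084; 3,083 present. Not satisfied.
Vote: requires three-fifths of the votes cast (3,083 − 305 abstaining = 2,778); 3/5 of 2778 = 1666.80, rounded up to 1667, so 1,667 needed; 1,669 in favor. Satisfied.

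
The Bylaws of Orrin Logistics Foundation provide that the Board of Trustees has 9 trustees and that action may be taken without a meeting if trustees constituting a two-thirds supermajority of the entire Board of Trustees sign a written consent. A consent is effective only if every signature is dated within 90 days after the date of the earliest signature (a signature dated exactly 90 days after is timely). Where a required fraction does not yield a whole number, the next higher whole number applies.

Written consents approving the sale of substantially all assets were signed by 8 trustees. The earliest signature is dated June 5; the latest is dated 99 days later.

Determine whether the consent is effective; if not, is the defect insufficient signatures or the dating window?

Not effective — dating-window requirement not satisfied.

Signatures required: a two-thirds supermajority of 9 — 2/3 of 9 = 6, so 6 needed; 8 signed. Sufficient.
Dating window: the latest signature is 99 days after the earliest; the limit is 90 days. Outside the window.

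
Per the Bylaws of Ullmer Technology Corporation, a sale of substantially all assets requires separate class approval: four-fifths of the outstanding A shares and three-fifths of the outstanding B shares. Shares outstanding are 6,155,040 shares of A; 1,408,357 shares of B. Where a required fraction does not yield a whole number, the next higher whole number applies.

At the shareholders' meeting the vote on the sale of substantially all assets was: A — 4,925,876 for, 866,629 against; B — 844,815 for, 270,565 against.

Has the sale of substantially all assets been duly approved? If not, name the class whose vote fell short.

Not approved — the B shares did not give the required vote.

A: 4/5 of 6155040 = 4924032; 4,924,032 required, 4,925,876 in favor — approved.
B: 3/5 of 1408357 = 845014.20, rounded up to 845015; 845,015 required, 844,815 in favor — not approved.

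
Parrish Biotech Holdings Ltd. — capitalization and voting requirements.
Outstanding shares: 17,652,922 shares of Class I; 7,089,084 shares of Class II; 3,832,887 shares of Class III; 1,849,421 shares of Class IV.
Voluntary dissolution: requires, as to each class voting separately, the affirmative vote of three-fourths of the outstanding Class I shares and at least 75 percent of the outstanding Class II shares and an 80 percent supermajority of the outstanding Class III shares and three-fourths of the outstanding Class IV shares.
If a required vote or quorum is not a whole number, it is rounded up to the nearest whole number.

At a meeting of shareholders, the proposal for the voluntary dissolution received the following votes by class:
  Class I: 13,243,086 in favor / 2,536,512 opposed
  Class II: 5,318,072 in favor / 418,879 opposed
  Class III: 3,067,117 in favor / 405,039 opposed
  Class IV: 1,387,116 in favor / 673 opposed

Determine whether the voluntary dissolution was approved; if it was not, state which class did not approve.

Approved — every class gave the required vote.

Class I: 3/4 of 17652922 = 13239691.50, rounded up to 13239692; 13,239,692 required, 13,243,086 in favor — approved.
Class II: 3/4 of 7089084 = 5316813; 5,316,813 required, 5,318,072 in favor — approved.
Class III: 4/5 of 3832887 = 3066309.60, rounded up to 3066310; 3,066,310 required, 3,067,117 in favor — approved.
Class IV: 3/4 of 1849421 = 1387065.75, rounded up to 1387066; 1,387,066 required, 1,387,116 in favor — approved.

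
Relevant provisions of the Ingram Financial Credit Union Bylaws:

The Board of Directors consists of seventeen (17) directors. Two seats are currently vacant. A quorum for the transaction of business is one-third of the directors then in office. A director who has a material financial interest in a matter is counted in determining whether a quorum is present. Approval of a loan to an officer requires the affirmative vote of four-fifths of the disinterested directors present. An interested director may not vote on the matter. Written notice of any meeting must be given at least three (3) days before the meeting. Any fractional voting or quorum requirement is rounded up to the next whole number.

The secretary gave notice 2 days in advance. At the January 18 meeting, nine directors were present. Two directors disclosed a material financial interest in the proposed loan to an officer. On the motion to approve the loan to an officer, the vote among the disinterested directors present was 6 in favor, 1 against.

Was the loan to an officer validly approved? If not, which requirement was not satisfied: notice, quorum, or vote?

Invalid — notice requirement not satisfied.

Notice: 2 days given; 3 required (2 < 3). Not satisfied.
Quorum: 9 present (interested directors count toward quorum); quorum is 5. Satisfied.
Vote: the loan to an officer requires four-fifths of the disinterested directors present (9 − 2 = 7). 4/5 of 7 = 5.60, rounded up to 6, so 6 affirmative votes are needed; 6 voted in favor. Satisfied.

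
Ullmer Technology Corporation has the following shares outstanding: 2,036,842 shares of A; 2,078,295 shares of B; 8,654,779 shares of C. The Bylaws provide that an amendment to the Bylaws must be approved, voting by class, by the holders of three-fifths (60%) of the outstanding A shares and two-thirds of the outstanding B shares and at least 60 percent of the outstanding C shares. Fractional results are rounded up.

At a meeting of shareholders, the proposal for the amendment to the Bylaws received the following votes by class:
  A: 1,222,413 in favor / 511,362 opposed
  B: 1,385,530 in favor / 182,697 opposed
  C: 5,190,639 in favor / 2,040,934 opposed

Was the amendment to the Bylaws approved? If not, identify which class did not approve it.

A: 3/5 of 2036842 = 1222105.20, rounded up to 1222106; 1,222,106 required, 1,222,413 in favor — approved.
B: 2/3 of 2078295 = 1385530; 1,385,530 required, 1,385,530 in favor — approved.
C: 3/5 of 8654779 = 5192867.40, rounded up to 5192868; 5,192,868 required, 5,190,639 in favor — not approved.

Not approved — the C shares did not give the required vote.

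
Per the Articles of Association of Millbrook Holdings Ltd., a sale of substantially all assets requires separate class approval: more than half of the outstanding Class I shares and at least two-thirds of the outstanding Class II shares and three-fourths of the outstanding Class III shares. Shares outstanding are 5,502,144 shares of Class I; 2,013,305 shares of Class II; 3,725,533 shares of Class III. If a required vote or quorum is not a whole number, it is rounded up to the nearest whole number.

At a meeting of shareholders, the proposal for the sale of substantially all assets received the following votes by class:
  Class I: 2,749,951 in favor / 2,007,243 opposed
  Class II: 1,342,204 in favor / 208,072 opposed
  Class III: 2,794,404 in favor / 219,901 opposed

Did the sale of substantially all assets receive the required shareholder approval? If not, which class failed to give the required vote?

Not approved — the Class I shares did not give the required vote.

Class I: a majority of 5502144 is 2751073; 2,751,073 required, 2,749,951 in favor — not approved.
Class II: 2/3 of 2013305 = 1342203.33, rounded up to 1342204; 1,342,204 required, 1,342,204 in favor — approved.
Class III: 3/4 of 3725533 = 2794149.75, rounded up to 2794150; 2,794,150 required, 2,794,404 in favor — approved.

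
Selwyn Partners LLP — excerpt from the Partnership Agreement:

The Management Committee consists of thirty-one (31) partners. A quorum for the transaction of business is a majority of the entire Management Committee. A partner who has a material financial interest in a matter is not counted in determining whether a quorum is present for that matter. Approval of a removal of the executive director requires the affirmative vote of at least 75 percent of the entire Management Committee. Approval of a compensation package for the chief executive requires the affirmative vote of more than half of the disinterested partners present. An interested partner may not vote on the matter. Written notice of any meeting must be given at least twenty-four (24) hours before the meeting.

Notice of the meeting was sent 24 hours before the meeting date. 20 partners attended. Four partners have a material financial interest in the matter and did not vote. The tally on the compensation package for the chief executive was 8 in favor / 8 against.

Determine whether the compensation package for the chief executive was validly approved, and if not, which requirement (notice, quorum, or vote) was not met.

Notice: 24 hours given; 24 required (24 ≥ 24). Satisfied.
Quorum: 20 present, but the 4 interested partners do not count, leaving 16. Quorum is 16. Satisfied.
Vote: the compensation package for the chief executive requires a majority of the disinterested partners present (20 − 4 = 16). A majority of 16 is 9, so 9 affirmative votes are needed; 8 voted in favor. Not satisfied.

Invalid — vote requirement not satisfied.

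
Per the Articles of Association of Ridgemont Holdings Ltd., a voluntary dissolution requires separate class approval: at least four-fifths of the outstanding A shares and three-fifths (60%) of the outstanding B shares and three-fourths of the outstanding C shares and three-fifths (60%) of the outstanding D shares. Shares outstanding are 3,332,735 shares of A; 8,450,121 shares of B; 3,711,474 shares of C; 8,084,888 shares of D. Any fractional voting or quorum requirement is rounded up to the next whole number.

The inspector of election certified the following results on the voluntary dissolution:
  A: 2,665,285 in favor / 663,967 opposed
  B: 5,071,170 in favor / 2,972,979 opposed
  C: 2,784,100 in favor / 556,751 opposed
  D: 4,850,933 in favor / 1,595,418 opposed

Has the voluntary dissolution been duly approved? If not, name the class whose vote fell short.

Not approved — the A shares did not give the required vote.

A: 4/5 of 3332735 = 2666188; 2,666,188 required, 2,665,285 in favor — not approved.
B: 3/5 of 8450121 = 5070072.60, rounded up to 5070073; 5,070,073 required, 5,071,170 in favor — approved.
C: 3/4 of 3711474 = 2783605.50, rounded up to 2783606; 2,783,606 required, 2,784,100 in favor — approved.
D: 3/5 of 8084888 = 4850932.80, rounded up to 4850933; 4,850,933 required, 4,850,933 in favor — approved.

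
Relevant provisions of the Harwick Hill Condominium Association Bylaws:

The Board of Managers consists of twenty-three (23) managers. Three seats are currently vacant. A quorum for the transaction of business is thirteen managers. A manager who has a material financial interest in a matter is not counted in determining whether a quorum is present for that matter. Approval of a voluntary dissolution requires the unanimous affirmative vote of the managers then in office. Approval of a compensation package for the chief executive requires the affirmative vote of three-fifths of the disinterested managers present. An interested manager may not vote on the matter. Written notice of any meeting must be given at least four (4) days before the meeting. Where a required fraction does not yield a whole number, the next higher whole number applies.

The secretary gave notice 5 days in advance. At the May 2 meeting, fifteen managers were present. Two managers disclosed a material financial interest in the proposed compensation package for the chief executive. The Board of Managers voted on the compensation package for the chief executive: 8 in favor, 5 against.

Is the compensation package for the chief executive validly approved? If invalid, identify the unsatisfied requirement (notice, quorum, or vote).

Notice: 5 days given; 4 required (5 ≥ 4). Satisfied.
Quorum: 15 present, but the 2 interested managers do not count, leaving 13. Quorum is 13. Satisfied.
Vote: the compensation package for the chief executive requires three-fifths of the disinterested managers present (15 − 2 = 13). 3/5 of 13 = 7.80, rounded up to 8, so 8 affirmative votes are needed; 8 voted in favor. Satisfied.

Valid — all requirements satisfied.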